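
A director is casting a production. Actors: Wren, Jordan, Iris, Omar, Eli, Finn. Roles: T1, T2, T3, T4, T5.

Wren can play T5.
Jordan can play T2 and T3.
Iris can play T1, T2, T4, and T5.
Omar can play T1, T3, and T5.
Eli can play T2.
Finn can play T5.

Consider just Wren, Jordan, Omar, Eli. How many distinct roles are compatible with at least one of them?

4

The union of neighbours of {Wren, Jordan, Omar, Eli} is {T1, T2, T3, T5}, which has 4 elements.
Since |N(S)| = 4 ≥ |S| = 4, Hall's condition holds for this subset.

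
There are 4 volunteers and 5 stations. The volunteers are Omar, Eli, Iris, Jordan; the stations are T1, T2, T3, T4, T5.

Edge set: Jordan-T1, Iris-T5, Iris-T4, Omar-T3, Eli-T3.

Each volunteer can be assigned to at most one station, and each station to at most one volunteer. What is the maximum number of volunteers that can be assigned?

A valid assignment of size 3: Omar→T3, Iris→T5, Jordan→T1.
The set {Omar, Eli} has only 1 neighbour ({T3}), so by Hall's theorem at most 3 of the 4 volunteers can be matched.

3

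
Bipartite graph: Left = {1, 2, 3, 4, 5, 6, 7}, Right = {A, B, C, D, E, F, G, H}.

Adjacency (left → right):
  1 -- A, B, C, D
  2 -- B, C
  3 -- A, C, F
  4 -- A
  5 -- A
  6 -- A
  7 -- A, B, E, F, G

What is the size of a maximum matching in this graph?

A valid assignment of size 5: 1–C, 2–B, 3–F, 4–A, 7–G.
The set {4, 5, 6} has only 1 neighbour ({A}), so by Hall's theorem at most 5 of the 7 left vertices can be matched.

5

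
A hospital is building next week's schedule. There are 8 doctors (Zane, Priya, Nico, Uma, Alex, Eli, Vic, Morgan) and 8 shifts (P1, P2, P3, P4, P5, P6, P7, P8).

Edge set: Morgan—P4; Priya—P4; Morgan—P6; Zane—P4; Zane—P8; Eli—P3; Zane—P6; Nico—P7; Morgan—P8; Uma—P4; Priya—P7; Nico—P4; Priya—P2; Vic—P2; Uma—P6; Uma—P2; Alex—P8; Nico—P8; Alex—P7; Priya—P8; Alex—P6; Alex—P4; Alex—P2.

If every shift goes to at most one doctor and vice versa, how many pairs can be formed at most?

For example, pair Zane-P8, Priya-P7, Nico-P4, Uma-P6, Alex-P2, Eli-P3.
The set {Zane, Priya, Nico, Uma, Alex, Vic, Morgan} has only 5 neighbours ({P2, P4, P6, P7, P8}), so by Hall's theorem at most 6 of the 8 doctors can be matched.

6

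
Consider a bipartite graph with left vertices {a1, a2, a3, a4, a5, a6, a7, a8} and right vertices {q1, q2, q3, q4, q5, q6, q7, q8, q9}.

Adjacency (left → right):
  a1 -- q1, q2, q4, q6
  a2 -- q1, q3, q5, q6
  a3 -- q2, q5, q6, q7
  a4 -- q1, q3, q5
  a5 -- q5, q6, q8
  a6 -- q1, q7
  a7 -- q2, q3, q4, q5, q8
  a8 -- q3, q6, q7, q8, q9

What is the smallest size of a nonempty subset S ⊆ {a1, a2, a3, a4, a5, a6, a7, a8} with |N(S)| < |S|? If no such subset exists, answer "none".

A matching saturating every left vertex exists, for instance a1→q6, a2→q5, a3→q2, a4→q3, a5→q8, a6→q7, a7→q4, a8→q9.
By Hall's marriage theorem, this means |N(S)| ≥ |S| for every subset S, so no violating subset exists.

none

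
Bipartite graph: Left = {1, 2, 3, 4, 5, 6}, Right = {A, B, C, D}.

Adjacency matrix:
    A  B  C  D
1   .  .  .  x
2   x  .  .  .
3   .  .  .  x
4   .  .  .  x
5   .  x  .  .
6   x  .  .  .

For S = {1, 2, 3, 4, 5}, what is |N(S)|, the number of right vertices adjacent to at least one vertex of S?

The union of neighbours of {1, 2, 3, 4, 5} is {A, B, D}, which has 3 elements.
Since |N(S)| = 3 < |S| = 5, Hall's condition fails for this subset.

3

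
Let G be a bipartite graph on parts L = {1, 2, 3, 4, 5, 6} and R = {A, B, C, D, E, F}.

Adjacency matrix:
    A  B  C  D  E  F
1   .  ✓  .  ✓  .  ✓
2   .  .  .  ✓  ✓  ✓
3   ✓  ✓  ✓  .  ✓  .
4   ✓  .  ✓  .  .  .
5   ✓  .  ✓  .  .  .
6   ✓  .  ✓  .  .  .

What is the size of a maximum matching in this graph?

5

One maximum matching: 1-F, 2-E, 3-B, 4-A, 5-C.
The set {4, 5, 6} has only 2 neighbours ({A, C}), so by Hall's theorem at most 5 of the 6 left vertices can be matched.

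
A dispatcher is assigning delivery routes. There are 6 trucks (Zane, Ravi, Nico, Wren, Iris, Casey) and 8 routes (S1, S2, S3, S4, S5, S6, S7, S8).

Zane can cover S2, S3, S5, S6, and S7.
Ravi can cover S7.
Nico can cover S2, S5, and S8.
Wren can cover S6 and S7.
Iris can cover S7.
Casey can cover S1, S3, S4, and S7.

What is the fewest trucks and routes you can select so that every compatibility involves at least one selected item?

5

{Zane, Nico, Wren, Casey, S7} is a vertex cover of size 5: every edge has an endpoint in this set.
No smaller cover exists because Zane–S2, Ravi–S7, Nico–S8, Wren–S6, Casey–S4 is a matching of size 5, and a cover must include an endpoint of each of these disjoint edges (König's theorem).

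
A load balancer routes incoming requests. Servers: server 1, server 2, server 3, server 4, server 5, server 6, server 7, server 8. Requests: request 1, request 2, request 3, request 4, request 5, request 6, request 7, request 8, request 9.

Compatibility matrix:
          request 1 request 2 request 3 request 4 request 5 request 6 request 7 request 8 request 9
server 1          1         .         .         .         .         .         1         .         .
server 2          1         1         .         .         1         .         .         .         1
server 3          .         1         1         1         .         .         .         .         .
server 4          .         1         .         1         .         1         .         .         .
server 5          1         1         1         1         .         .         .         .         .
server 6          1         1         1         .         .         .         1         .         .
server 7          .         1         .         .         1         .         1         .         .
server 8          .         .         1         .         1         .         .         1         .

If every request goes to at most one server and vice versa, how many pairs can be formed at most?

8

A valid assignment of size 8: server 1→request 1, server 2→request 9, server 3→request 4, server 4→request 6, server 5→request 2, server 6→request 3, server 7→request 7, server 8→request 5.
This saturates every server, so 8 is the maximum.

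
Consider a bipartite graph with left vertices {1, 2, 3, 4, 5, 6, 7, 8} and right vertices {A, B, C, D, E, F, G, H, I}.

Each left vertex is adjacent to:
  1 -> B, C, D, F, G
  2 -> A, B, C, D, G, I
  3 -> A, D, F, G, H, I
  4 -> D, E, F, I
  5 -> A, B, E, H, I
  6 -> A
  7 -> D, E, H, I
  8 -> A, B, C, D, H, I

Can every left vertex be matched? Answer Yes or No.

Yes

A valid assignment of size 8: 1–G, 2–B, 3–I, 4–F, 5–E, 6–A, 7–D, 8–H.
All 8 left vertices are covered.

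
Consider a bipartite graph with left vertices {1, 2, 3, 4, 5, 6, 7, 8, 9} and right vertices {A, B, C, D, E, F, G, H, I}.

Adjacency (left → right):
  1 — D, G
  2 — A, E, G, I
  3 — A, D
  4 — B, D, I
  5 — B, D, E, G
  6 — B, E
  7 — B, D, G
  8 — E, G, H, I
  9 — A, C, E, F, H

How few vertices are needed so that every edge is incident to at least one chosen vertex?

A maximum matching has 8 edges (e.g. 1–G, 2–I, 3–A, 4–D, 5–E, 6–B, 8–H, 9–F).
By König's theorem the minimum vertex cover has the same size. One such cover is {8, 9, A, B, D, E, G, I}.

8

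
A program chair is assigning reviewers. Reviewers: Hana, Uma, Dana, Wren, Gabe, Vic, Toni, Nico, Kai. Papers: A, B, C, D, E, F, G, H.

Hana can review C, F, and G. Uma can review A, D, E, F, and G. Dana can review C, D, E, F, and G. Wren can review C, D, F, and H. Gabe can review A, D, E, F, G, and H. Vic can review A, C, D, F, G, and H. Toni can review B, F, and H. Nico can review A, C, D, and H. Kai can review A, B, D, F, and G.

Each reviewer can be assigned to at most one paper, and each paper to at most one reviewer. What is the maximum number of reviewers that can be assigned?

8

For example, pair Hana-F, Uma-D, Dana-G, Wren-H, Gabe-E, Vic-A, Toni-B, Nico-C.
The set {Hana, Uma, Dana, Wren, Gabe, Vic, Toni, Nico, Kai} has only 8 neighbours ({A, B, C, D, E, F, G, H}), so by Hall's theorem at most 8 of the 9 reviewers can be matched.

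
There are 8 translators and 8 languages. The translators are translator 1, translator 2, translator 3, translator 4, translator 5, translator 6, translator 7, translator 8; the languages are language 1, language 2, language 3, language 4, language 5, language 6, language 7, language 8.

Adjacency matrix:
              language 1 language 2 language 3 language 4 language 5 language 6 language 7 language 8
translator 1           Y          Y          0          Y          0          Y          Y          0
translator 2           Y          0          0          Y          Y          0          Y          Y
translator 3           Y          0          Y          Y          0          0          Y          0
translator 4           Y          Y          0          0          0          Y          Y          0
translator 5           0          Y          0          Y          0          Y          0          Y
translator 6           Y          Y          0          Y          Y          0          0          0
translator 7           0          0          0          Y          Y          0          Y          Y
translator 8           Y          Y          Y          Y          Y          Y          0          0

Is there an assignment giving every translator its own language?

One maximum matching: translator 1-language 7, translator 2-language 8, translator 3-language 3, translator 4-language 1, translator 5-language 6, translator 6-language 5, translator 7-language 4, translator 8-language 2.
All 8 translators are covered.

Yes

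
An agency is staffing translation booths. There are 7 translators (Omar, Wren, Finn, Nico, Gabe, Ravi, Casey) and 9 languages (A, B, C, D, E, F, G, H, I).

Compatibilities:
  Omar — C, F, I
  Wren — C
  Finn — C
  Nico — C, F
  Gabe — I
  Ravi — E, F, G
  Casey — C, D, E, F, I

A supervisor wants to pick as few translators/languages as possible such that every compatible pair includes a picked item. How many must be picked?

5

The 5 edges Omar–I, Wren–C, Nico–F, Ravi–G, Casey–E form a matching, so any vertex cover needs at least 5 vertices (one per matched edge).
Conversely {Ravi, Casey, C, F, I} meets every edge and has exactly 5 vertices, so 5 is optimal.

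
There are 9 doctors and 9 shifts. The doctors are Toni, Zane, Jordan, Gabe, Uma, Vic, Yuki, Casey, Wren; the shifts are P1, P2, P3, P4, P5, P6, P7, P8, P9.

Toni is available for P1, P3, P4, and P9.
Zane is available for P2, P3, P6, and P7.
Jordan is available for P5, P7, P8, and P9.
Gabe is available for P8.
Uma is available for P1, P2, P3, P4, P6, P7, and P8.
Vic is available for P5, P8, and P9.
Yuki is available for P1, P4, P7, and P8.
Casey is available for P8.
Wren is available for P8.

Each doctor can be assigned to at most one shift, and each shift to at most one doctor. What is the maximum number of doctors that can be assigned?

One maximum matching: Toni→P9, Zane→P6, Jordan→P7, Gabe→P8, Uma→P3, Vic→P5, Yuki→P1.
The set {Gabe, Casey, Wren} has only 1 neighbour ({P8}), so by Hall's theorem at most 7 of the 9 doctors can be matched.

7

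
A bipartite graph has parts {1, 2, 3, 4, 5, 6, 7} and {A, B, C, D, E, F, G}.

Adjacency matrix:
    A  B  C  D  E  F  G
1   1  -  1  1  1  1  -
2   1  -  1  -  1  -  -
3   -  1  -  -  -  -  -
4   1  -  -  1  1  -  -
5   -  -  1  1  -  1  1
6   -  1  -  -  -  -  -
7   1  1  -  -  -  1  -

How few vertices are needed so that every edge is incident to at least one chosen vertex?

A maximum matching has 6 edges (e.g. 1–A, 2–E, 3–B, 4–D, 5–C, 7–F).
By König's theorem the minimum vertex cover has the same size. One such cover is {1, 2, 4, 5, 7, B}.

6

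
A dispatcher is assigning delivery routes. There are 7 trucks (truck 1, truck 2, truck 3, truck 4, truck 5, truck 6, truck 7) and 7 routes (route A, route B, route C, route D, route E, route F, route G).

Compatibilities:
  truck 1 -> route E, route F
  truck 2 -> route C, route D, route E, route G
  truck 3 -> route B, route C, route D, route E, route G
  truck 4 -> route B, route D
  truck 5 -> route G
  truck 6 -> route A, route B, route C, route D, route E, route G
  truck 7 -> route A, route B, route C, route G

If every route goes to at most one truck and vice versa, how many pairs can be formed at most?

7

One maximum matching: truck 1→route F, truck 2→route E, truck 3→route C, truck 4→route D, truck 5→route G, truck 6→route A, truck 7→route B.
All 7 trucks are matched, so no larger matching exists.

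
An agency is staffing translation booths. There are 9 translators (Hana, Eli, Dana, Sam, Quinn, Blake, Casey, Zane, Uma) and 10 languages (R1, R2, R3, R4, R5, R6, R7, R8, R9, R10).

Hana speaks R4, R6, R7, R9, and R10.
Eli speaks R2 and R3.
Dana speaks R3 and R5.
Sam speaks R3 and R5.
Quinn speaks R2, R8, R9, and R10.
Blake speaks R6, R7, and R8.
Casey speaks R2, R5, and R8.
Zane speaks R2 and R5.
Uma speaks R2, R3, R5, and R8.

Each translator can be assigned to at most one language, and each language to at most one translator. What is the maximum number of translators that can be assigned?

7

One maximum matching: Hana-R6, Eli-R2, Dana-R3, Sam-R5, Quinn-R9, Blake-R7, Casey-R8.
The set {Eli, Dana, Sam, Casey, Zane, Uma} has only 4 neighbours ({R2, R3, R5, R8}), so by Hall's theorem at most 7 of the 9 translators can be matched.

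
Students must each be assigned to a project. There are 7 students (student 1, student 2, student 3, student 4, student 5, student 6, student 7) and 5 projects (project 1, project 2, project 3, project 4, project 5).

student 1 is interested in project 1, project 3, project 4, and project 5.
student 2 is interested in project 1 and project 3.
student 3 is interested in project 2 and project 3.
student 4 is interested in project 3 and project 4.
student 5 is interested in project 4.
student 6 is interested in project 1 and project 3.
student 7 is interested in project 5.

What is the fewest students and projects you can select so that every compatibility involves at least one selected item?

A maximum matching has 5 edges (e.g. student 1–project 5, student 2–project 1, student 3–project 2, student 4–project 3, student 5–project 4).
By König's theorem the minimum vertex cover has the same size. One such cover is {student 3, project 1, project 3, project 4, project 5}.

5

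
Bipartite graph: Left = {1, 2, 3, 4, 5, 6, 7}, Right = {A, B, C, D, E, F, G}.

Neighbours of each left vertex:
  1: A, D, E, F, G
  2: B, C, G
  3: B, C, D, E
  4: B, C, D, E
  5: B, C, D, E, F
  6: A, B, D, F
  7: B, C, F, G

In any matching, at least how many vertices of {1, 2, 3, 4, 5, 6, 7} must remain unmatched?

0

For example, pair 1–A, 2–G, 3–C, 4–D, 5–E, 6–F, 7–B.
This saturates every left vertex, so 7 is the maximum.
That matches 7 of the 7, leaving 0 unmatched; no matching can do better.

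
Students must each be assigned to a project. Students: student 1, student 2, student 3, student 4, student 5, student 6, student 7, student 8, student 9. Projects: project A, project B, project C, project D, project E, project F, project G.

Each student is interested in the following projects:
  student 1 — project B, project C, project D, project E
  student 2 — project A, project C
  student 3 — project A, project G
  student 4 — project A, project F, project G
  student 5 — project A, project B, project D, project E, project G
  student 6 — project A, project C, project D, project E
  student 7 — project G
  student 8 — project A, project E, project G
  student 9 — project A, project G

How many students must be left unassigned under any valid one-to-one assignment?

One maximum matching: student 1-project E, student 2-project C, student 3-project A, student 4-project F, student 5-project B, student 6-project D, student 7-project G.
The set {student 1, student 2, student 3, student 5, student 6, student 7, student 8, student 9} has only 6 neighbours ({project A, project B, project C, project D, project E, project G}), so by Hall's theorem at most 7 of the 9 students can be matched.
That matches 7 of the 9, leaving 2 unmatched; no matching can do better.

2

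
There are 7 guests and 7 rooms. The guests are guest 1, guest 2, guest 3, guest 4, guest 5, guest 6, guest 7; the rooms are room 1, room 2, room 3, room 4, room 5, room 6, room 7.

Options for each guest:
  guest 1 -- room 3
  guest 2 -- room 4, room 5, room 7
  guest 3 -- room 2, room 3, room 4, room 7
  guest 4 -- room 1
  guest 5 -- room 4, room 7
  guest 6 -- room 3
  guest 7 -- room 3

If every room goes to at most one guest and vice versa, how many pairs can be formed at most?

For example, pair guest 1→room 3, guest 2→room 5, guest 3→room 4, guest 4→room 1, guest 5→room 7.
The set {guest 1, guest 6, guest 7} has only 1 neighbour ({room 3}), so by Hall's theorem at most 5 of the 7 guests can be matched.

5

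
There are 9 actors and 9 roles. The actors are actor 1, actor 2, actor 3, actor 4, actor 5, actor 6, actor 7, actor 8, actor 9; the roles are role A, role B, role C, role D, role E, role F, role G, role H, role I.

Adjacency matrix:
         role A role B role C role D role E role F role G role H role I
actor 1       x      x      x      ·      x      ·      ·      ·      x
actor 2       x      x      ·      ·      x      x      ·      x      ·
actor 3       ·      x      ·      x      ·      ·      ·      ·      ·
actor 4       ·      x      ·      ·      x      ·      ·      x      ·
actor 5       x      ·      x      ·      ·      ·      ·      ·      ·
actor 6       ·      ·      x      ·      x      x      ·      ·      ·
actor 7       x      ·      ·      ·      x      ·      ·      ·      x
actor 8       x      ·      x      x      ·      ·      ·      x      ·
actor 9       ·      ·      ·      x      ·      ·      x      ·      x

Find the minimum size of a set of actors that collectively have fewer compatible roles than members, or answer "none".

none

A matching saturating every actor exists, for instance actor 1→role C, actor 2→role F, actor 3→role B, actor 4→role H, actor 5→role A, actor 6→role E, actor 7→role I, actor 8→role D, actor 9→role G.
By Hall's marriage theorem, this means |N(S)| ≥ |S| for every subset S, so no violating subset exists.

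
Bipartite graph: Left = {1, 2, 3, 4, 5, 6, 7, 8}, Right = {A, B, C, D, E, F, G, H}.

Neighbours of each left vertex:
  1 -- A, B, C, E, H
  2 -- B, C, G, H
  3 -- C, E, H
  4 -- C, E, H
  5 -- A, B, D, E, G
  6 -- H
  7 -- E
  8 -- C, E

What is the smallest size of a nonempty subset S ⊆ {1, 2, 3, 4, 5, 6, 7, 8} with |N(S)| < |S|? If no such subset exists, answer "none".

4

Take S = {3, 4, 6, 7}. Its neighbourhood is {C, E, H}, so |N(S)| = 3 < |S| = 4.
Every subset of size less than 4 has at least as many neighbours as members, so 4 is the minimum.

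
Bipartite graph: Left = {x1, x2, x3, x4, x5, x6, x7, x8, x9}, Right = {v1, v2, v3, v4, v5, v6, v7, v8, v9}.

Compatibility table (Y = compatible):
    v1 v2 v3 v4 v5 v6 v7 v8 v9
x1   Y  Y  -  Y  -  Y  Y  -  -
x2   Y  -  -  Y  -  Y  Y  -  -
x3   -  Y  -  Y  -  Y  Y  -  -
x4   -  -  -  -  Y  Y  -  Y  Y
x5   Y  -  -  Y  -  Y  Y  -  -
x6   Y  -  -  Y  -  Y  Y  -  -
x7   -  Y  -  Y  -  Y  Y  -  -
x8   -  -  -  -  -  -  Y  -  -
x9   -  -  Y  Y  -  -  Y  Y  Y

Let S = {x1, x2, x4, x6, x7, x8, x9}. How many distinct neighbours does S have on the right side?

The union of neighbours of {x1, x2, x4, x6, x7, x8, x9} is {v1, v2, v3, v4, v5, v6, v7, v8, v9}, which has 9 elements.
Since |N(S)| = 9 ≥ |S| = 7, Hall's condition holds for this subset.

9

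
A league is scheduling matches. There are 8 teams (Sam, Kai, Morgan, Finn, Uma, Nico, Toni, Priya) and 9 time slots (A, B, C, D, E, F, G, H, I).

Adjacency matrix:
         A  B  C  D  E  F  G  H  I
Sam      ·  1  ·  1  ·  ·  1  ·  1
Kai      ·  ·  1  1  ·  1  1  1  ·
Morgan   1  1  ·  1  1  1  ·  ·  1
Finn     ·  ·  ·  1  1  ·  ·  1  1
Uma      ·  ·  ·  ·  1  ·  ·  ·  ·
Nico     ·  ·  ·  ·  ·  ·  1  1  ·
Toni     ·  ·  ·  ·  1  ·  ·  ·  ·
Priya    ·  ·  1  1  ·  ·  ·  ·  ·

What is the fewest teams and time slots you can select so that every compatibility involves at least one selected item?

7

The 7 edges Sam–B, Kai–H, Morgan–A, Finn–D, Uma–E, Nico–G, Priya–C form a matching, so any vertex cover needs at least 7 vertices (one per matched edge).
Conversely {Sam, Kai, Morgan, Finn, Nico, Priya, E} meets every edge and has exactly 7 vertices, so 7 is optimal.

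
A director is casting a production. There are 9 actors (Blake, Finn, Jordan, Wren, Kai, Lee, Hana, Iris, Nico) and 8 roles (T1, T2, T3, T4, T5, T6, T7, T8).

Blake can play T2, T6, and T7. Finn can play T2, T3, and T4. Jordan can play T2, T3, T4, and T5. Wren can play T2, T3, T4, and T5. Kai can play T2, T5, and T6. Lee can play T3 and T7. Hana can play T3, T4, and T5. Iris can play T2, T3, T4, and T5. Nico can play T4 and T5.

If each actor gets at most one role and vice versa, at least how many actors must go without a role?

3

For example, pair Blake→T6, Finn→T3, Jordan→T4, Wren→T2, Kai→T5, Lee→T7.
The set {Blake, Finn, Jordan, Wren, Kai, Lee, Hana, Iris, Nico} has only 6 neighbours ({T2, T3, T4, T5, T6, T7}), so by Hall's theorem at most 6 of the 9 actors can be matched.
That matches 6 of the 9, leaving 3 unmatched; no matching can do better.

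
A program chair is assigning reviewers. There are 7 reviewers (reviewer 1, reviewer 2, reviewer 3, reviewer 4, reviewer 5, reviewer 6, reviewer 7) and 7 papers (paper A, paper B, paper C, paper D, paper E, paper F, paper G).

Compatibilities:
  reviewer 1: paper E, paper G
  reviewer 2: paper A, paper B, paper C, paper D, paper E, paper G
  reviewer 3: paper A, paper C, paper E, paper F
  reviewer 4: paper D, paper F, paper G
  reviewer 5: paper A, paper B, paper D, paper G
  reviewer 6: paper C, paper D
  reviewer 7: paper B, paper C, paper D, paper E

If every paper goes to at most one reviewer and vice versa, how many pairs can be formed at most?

7

A valid assignment of size 7: reviewer 1–paper G, reviewer 2–paper B, reviewer 3–paper E, reviewer 4–paper F, reviewer 5–paper A, reviewer 6–paper C, reviewer 7–paper D.
All 7 reviewers are matched, so no larger matching exists.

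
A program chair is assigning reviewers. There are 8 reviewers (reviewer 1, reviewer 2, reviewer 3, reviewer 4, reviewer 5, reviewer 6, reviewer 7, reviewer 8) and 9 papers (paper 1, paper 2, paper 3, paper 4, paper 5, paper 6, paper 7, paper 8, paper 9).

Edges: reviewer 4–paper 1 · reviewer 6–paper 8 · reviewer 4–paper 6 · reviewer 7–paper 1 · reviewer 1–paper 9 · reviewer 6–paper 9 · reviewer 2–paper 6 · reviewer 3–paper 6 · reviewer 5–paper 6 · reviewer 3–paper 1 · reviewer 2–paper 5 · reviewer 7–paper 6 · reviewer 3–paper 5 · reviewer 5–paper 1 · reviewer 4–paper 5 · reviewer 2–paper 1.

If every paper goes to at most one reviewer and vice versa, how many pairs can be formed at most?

5

For example, pair reviewer 1→paper 9, reviewer 2→paper 5, reviewer 3→paper 1, reviewer 4→paper 6, reviewer 6→paper 8.
The set {reviewer 2, reviewer 3, reviewer 4, reviewer 5, reviewer 7, reviewer 8} has only 3 neighbours ({paper 1, paper 5, paper 6}), so by Hall's theorem at most 5 of the 8 reviewers can be matched.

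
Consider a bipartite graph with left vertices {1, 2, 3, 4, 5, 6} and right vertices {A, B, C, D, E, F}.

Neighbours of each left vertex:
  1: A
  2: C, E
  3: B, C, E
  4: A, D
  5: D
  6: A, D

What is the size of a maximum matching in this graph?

A valid assignment of size 4: 1–A, 2–E, 3–B, 4–D.
The set {1, 4, 5, 6} has only 2 neighbours ({A, D}), so by Hall's theorem at most 4 of the 6 left vertices can be matched.

4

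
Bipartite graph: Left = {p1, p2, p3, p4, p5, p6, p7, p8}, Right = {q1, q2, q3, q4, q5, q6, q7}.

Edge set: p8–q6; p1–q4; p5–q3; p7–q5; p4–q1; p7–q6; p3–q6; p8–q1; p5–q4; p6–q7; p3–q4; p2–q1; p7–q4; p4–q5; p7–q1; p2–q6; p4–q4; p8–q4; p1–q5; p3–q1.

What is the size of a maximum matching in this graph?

One maximum matching: p1–q5, p2–q1, p3–q6, p4–q4, p5–q3, p6–q7.
The set {p1, p2, p3, p4, p7, p8} has only 4 neighbours ({q1, q4, q5, q6}), so by Hall's theorem at most 6 of the 8 left vertices can be matched.

6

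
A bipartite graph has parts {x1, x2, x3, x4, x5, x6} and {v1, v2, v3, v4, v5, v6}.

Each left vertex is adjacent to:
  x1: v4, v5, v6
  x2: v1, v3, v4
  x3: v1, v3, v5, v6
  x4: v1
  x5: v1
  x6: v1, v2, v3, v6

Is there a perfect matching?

The set {x4, x5} has only 1 neighbour ({v1}), so by Hall's theorem at most 5 of the 6 left vertices can be matched.
Hence no matching covers every left vertex.

No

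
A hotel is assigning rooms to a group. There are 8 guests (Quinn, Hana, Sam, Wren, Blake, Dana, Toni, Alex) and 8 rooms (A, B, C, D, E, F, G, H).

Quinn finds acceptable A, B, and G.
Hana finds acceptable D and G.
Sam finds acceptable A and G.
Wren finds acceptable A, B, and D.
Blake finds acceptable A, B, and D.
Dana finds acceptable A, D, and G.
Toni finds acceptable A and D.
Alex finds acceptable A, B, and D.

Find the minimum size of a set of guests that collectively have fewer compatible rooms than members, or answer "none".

4

Take S = {Hana, Sam, Dana, Toni}. Its neighbourhood is {A, D, G}, so |N(S)| = 3 < |S| = 4.
Every subset of size less than 4 has at least as many neighbours as members, so 4 is the minimum.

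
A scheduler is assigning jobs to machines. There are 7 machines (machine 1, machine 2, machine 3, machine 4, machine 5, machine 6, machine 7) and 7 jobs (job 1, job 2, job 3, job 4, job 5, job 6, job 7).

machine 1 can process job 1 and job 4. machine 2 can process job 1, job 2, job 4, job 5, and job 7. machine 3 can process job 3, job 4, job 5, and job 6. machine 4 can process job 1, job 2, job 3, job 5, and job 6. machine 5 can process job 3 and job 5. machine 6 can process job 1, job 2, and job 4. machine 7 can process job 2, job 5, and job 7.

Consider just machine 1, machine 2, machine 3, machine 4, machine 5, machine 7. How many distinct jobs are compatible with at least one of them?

The union of neighbours of {machine 1, machine 2, machine 3, machine 4, machine 5, machine 7} is {job 1, job 2, job 3, job 4, job 5, job 6, job 7}, which has 7 elements.
Since |N(S)| = 7 ≥ |S| = 6, Hall's condition holds for this subset.

7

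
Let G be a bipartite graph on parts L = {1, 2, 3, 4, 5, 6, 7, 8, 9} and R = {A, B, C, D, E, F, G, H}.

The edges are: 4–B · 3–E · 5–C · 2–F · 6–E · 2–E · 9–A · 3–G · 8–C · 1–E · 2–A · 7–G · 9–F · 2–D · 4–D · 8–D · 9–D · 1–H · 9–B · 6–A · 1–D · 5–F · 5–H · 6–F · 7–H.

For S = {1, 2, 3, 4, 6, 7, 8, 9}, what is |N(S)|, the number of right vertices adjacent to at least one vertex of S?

8

The union of neighbours of {1, 2, 3, 4, 6, 7, 8, 9} is {A, B, C, D, E, F, G, H}, which has 8 elements.
Since |N(S)| = 8 ≥ |S| = 8, Hall's condition holds for this subset.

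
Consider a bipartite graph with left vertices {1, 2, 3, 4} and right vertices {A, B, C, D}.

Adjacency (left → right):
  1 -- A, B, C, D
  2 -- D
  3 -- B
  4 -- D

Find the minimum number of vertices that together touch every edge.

3

The 3 edges 1–C, 2–D, 3–B form a matching, so any vertex cover needs at least 3 vertices (one per matched edge).
Conversely {1, 3, D} meets every edge and has exactly 3 vertices, so 3 is optimal.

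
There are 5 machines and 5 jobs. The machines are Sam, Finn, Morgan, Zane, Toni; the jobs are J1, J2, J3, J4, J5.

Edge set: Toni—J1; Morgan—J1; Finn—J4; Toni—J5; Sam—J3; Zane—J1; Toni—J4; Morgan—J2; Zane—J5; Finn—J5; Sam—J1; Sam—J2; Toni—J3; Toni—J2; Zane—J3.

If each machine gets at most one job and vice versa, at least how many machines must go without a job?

0

A valid assignment of size 5: Sam→J3, Finn→J4, Morgan→J1, Zane→J5, Toni→J2.
This saturates every machine, so 5 is the maximum.
That matches 5 of the 5, leaving 0 unmatched; no matching can do better.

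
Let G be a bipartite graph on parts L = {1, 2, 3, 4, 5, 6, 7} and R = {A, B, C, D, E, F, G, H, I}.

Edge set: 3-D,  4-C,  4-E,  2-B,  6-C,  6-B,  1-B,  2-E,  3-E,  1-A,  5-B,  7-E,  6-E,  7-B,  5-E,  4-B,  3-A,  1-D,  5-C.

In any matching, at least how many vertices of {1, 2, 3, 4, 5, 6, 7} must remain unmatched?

2

A valid assignment of size 5: 1→A, 2→E, 3→D, 4→C, 5→B.
The set {2, 4, 5, 6, 7} has only 3 neighbours ({B, C, E}), so by Hall's theorem at most 5 of the 7 left vertices can be matched.
That matches 5 of the 7, leaving 2 unmatched; no matching can do better.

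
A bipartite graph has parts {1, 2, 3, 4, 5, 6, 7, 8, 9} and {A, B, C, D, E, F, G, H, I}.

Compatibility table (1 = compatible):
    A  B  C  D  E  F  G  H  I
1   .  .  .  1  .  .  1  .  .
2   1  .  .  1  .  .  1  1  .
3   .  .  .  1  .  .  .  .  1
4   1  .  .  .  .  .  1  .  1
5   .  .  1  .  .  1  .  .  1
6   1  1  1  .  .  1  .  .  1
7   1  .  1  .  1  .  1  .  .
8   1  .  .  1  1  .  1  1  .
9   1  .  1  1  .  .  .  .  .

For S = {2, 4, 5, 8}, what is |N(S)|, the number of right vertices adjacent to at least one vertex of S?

The union of neighbours of {2, 4, 5, 8} is {A, C, D, E, F, G, H, I}, which has 8 elements.
Since |N(S)| = 8 ≥ |S| = 4, Hall's condition holds for this subset.

8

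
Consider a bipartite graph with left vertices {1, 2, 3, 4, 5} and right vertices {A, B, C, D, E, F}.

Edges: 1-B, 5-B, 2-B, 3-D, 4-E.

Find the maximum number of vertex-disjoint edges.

3

A valid assignment of size 3: 1→B, 3→D, 4→E.
The set {1, 2, 5} has only 1 neighbour ({B}), so by Hall's theorem at most 3 of the 5 left vertices can be matched.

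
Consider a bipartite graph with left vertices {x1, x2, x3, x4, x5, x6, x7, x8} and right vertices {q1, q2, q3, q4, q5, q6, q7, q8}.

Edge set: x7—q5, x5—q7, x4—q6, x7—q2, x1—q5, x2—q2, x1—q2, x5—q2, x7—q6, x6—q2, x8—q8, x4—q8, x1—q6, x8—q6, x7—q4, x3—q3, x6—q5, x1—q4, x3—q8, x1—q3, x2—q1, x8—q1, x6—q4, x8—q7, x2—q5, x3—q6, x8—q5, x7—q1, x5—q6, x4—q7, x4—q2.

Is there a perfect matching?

Yes

A valid assignment of size 8: x1→q3, x2→q1, x3→q8, x4→q2, x5→q7, x6→q5, x7→q4, x8→q6.
Every left vertex is matched, so this is a perfect matching.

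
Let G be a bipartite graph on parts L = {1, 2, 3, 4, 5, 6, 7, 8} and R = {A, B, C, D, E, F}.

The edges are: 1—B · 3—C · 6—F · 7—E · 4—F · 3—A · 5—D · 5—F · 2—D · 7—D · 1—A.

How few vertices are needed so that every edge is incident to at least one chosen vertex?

{1, 3, 7, D, F} is a vertex cover of size 5: every edge has an endpoint in this set.
No smaller cover exists because 1–B, 2–D, 3–C, 4–F, 7–E is a matching of size 5, and a cover must include an endpoint of each of these disjoint edges (König's theorem).

5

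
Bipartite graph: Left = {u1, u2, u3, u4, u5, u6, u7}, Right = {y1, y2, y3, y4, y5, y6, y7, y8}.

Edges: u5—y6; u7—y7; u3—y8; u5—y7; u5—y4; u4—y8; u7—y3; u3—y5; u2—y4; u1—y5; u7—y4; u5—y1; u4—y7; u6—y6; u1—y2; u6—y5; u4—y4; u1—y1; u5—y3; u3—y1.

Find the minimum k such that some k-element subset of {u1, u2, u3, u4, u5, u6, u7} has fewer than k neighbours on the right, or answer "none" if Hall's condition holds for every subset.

none

A matching saturating every left vertex exists, for instance u1→y2, u2→y4, u3→y1, u4→y8, u5→y7, u6→y6, u7→y3.
By Hall's marriage theorem, this means |N(S)| ≥ |S| for every subset S, so no violating subset exists.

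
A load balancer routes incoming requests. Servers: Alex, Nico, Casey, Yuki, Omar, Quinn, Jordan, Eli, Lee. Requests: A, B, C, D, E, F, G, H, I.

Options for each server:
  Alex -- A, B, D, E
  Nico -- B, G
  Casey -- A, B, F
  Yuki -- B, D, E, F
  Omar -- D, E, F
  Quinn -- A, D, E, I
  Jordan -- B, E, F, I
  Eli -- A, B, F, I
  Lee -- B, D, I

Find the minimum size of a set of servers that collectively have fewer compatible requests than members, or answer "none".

Take S = {Alex, Casey, Yuki, Omar, Quinn, Jordan, Eli}. Its neighbourhood is {A, B, D, E, F, I}, so |N(S)| = 6 < |S| = 7.
Every subset of size less than 7 has at least as many neighbours as members, so 7 is the minimum.

7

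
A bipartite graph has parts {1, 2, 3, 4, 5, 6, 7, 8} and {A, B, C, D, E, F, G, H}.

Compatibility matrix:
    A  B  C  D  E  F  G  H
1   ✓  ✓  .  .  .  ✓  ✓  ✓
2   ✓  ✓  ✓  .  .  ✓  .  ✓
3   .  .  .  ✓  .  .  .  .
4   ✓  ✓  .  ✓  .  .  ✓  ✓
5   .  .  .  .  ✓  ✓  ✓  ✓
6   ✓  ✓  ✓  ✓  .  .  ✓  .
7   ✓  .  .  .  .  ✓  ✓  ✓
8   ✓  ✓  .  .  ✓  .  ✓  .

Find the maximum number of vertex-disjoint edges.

For example, pair 1-H, 2-C, 3-D, 4-G, 5-E, 6-A, 7-F, 8-B.
All 8 left vertices are matched, so no larger matching exists.

8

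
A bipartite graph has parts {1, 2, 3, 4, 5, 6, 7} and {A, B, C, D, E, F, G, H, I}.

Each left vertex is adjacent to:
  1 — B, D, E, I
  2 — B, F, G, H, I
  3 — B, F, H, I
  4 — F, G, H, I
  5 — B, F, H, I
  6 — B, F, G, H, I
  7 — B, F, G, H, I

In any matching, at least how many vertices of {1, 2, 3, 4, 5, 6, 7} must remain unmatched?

1

A valid assignment of size 6: 1-E, 2-I, 3-B, 4-F, 5-H, 6-G.
The set {2, 3, 4, 5, 6, 7} has only 5 neighbours ({B, F, G, H, I}), so by Hall's theorem at most 6 of the 7 left vertices can be matched.
That matches 6 of the 7, leaving 1 unmatched; no matching can do better.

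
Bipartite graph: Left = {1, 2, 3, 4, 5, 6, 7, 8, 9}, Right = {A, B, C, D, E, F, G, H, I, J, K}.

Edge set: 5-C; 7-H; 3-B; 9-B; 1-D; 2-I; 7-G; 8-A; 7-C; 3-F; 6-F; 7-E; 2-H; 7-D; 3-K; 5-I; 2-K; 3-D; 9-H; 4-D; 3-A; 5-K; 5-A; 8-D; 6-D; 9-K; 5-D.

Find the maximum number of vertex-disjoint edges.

One maximum matching: 1-D, 2-H, 3-K, 5-I, 6-F, 7-G, 8-A, 9-B.
The set {1, 4} has only 1 neighbour ({D}), so by Hall's theorem at most 8 of the 9 left vertices can be matched.

8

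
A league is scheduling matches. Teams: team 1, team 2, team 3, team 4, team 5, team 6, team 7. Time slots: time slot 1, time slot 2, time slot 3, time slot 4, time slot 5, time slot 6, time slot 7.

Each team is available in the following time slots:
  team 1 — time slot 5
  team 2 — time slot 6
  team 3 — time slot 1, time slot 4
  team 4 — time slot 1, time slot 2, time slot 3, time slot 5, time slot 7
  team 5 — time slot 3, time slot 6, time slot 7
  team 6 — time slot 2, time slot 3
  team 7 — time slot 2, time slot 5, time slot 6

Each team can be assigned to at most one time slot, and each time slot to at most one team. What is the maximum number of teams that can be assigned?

7

A valid assignment of size 7: team 1–time slot 5, team 2–time slot 6, team 3–time slot 4, team 4–time slot 1, team 5–time slot 7, team 6–time slot 3, team 7–time slot 2.
This saturates every team, so 7 is the maximum.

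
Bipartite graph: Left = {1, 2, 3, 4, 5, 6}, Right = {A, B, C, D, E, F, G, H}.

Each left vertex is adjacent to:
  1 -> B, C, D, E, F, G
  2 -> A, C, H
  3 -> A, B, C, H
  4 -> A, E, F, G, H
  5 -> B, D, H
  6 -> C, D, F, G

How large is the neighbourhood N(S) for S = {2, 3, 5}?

The union of neighbours of {2, 3, 5} is {A, B, C, D, H}, which has 5 elements.
Since |N(S)| = 5 ≥ |S| = 3, Hall's condition holds for this subset.

5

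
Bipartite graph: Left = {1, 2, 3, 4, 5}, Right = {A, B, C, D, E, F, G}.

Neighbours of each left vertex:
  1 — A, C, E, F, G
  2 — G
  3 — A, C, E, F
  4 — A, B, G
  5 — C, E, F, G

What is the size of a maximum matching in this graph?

5

For example, pair 1→A, 2→G, 3→C, 4→B, 5→E.
This saturates every left vertex, so 5 is the maximum.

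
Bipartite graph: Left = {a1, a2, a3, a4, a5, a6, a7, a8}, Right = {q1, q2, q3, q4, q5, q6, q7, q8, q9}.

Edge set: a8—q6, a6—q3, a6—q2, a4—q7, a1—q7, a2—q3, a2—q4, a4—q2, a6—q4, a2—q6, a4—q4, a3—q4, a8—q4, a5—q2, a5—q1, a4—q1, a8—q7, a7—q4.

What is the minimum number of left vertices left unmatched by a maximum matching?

2

One maximum matching: a1-q7, a2-q6, a3-q4, a4-q1, a5-q2, a6-q3.
The set {a1, a2, a3, a4, a5, a6, a7, a8} has only 6 neighbours ({q1, q2, q3, q4, q6, q7}), so by Hall's theorem at most 6 of the 8 left vertices can be matched.
That matches 6 of the 8, leaving 2 unmatched; no matching can do better.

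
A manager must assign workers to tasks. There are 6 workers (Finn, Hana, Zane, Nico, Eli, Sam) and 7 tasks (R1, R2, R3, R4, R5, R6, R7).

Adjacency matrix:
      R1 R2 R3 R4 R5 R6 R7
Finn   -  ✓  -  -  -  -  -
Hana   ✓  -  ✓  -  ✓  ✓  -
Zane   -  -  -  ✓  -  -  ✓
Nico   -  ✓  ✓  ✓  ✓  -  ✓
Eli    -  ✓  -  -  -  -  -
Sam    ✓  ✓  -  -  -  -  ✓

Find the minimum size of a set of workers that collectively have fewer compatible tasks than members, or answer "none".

Take S = {Finn, Eli}. Its neighbourhood is {R2}, so |N(S)| = 1 < |S| = 2.
No single vertex violates Hall's condition since each has at least one neighbour, so 2 is the minimum.

2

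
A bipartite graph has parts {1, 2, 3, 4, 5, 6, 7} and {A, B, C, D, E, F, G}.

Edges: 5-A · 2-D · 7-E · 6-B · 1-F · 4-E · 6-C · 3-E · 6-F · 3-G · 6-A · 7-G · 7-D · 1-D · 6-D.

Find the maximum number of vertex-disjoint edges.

6

For example, pair 1-F, 2-D, 3-G, 4-E, 5-A, 6-B.
The set {2, 3, 4, 7} has only 3 neighbours ({D, E, G}), so by Hall's theorem at most 6 of the 7 left vertices can be matched.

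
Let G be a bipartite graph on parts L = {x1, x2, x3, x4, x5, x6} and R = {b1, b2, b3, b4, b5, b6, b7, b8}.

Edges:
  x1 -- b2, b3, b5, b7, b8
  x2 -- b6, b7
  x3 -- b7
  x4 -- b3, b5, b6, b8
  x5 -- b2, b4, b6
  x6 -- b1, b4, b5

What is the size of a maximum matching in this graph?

6

For example, pair x1→b8, x2→b6, x3→b7, x4→b3, x5→b4, x6→b5.
This saturates every left vertex, so 6 is the maximum.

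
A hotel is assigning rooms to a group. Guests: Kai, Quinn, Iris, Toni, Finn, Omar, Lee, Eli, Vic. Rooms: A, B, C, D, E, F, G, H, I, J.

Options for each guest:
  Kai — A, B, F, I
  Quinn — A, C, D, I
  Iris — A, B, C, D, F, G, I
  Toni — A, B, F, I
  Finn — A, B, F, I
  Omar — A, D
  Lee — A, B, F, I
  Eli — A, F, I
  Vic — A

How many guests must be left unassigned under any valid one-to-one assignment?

A valid assignment of size 7: Kai–I, Quinn–C, Iris–G, Toni–A, Finn–F, Omar–D, Lee–B.
The set {Kai, Toni, Finn, Lee, Eli, Vic} has only 4 neighbours ({A, B, F, I}), so by Hall's theorem at most 7 of the 9 guests can be matched.
That matches 7 of the 9, leaving 2 unmatched; no matching can do better.

2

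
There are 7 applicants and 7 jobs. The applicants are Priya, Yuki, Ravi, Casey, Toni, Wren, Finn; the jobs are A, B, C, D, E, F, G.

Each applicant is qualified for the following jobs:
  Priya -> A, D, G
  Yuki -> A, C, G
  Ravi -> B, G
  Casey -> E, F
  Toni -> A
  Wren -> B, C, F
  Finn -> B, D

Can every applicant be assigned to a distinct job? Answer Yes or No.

A valid assignment of size 7: Priya-D, Yuki-C, Ravi-G, Casey-E, Toni-A, Wren-F, Finn-B.
Every applicant is matched, so this is a perfect matching.

Yes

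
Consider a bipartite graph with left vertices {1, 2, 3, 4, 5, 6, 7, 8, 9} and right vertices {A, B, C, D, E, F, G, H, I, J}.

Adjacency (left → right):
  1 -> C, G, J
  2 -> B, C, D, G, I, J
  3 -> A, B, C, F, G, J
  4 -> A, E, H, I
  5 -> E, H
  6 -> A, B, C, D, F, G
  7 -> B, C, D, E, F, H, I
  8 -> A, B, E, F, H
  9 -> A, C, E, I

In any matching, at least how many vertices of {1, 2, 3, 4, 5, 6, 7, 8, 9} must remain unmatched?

0

One maximum matching: 1-C, 2-J, 3-F, 4-E, 5-H, 6-G, 7-B, 8-A, 9-I.
This saturates every left vertex, so 9 is the maximum.
That matches 9 of the 9, leaving 0 unmatched; no matching can do better.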